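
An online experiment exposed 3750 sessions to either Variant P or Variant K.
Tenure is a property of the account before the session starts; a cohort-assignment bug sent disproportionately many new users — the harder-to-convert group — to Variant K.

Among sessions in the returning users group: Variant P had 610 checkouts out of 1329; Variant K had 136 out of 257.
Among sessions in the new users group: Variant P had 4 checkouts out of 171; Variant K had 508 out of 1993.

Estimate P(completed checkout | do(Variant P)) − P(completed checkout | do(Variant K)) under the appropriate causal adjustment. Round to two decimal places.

-0.16

Within every user tenure level Variant K has the higher rate, yet pooled Variant P does — Simpson's reversal.
Here user tenure is a common cause — it drives both which variant a case falls under and the outcome. The crude comparison mixes populations; the stratum-specific rates are the causally relevant ones.
Adjusting over the population distribution of user tenure: 0.423·(0.459−0.529) + 0.577·(0.023−0.255) = -0.163.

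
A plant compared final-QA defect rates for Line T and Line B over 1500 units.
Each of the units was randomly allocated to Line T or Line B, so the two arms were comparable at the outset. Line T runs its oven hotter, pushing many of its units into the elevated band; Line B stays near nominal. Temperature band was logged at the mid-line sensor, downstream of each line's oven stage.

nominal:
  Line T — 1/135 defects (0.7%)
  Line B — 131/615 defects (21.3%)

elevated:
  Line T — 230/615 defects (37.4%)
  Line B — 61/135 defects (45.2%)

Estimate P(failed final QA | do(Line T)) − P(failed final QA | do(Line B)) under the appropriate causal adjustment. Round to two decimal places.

Because the line influences in-process temperature band, in-process temperature band is a post-treatment mediator, not a confounder. Stratifying on it would bias the estimate; the causal effect is the crude pooled difference.
The causal difference is the pooled difference: 0.308 − 0.256 = +0.052.

+0.05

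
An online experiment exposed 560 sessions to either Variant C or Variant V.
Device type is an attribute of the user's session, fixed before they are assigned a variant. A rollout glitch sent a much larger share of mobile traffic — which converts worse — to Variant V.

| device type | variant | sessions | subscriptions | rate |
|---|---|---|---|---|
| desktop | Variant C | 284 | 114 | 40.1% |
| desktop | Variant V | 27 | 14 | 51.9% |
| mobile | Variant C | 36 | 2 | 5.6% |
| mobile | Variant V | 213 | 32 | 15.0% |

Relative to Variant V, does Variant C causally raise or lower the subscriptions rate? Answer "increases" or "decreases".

Variant V is higher inside every device type stratum but Variant C is higher in aggregate. Whether to stratify depends on how device type relates to the variant.
Since device type is a pre-existing factor (not a product of the variant) and it affects the outcome on its own, it is a confounder. The stratified rates, not the pooled rate, identify the causal effect.
Within each level — desktop: 40.1% vs 51.9%; mobile: 5.6% vs 15.0% — Variant V is higher every time.

decreases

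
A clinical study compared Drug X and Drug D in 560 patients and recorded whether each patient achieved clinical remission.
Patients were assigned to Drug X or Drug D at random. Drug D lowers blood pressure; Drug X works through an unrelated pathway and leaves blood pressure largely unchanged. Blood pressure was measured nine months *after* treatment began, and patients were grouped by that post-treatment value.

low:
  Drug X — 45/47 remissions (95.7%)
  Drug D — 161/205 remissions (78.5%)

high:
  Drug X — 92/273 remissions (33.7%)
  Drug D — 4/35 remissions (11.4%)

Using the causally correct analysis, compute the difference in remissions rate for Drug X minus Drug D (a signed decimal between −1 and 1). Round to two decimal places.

-0.26

The blood pressure-specific comparison favours Drug X throughout, but the pooled figures favour Drug D. The question is whether to condition on blood pressure.
Blood pressure lies on the pathway drug → blood pressure → outcome, so adjusting for it blocks the indirect effect. For the total causal effect of drug, use the unadjusted pooled rates.
The causal difference is the pooled difference: 0.428 − 0.688 = -0.259.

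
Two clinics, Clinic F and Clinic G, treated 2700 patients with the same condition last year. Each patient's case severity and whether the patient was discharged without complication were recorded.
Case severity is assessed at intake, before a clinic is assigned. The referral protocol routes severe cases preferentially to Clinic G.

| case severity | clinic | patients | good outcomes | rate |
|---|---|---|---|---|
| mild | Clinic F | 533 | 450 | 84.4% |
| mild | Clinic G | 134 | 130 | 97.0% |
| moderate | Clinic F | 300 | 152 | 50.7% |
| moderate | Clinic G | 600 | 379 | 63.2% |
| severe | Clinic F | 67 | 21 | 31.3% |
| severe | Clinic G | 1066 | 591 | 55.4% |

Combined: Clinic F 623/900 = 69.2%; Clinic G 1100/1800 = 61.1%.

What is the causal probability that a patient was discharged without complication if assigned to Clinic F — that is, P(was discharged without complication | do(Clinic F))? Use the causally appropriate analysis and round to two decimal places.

0.51

The case severity-specific comparison favours Clinic G throughout, but the pooled figures favour Clinic F. The question is whether to condition on case severity.
Here case severity is a common cause — it drives both which clinic a case falls under and the outcome. The crude comparison mixes populations; the stratum-specific rates are the causally relevant ones.
Standardising Clinic F to the population case severity mix: 0.247·450/533 + 0.333·152/300 + 0.420·21/67 = 0.509.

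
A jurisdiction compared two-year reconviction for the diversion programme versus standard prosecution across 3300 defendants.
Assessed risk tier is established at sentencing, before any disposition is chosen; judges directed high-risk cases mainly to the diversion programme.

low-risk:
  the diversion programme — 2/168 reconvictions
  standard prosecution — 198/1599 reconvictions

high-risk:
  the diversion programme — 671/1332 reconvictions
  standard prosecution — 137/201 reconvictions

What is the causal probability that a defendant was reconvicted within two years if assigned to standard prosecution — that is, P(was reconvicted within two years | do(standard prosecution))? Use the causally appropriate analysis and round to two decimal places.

Assessed risk tier satisfies the back-door criterion: it is not a descendant of the disposition, and it blocks the spurious path from disposition to outcome. Adjusting for it (i.e., using the within-assessed risk tier rates) gives the causal effect.
Standardising standard prosecution to the population assessed risk tier mix: 0.535·198/1599 + 0.465·137/201 = 0.383.

0.38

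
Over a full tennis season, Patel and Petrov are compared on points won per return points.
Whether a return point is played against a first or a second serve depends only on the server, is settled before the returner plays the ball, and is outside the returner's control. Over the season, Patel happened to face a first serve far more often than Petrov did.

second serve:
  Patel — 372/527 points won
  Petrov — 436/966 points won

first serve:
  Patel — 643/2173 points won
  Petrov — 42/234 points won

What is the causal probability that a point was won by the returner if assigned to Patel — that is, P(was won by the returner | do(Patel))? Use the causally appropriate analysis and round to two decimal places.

0.45

Serve type satisfies the back-door criterion: it is not a descendant of the player, and it blocks the spurious path from player to outcome. Adjusting for it (i.e., using the within-serve type rates) gives the causal effect.
Standardising Patel to the population serve type mix: 0.383·372/527 + 0.617·643/2173 = 0.453.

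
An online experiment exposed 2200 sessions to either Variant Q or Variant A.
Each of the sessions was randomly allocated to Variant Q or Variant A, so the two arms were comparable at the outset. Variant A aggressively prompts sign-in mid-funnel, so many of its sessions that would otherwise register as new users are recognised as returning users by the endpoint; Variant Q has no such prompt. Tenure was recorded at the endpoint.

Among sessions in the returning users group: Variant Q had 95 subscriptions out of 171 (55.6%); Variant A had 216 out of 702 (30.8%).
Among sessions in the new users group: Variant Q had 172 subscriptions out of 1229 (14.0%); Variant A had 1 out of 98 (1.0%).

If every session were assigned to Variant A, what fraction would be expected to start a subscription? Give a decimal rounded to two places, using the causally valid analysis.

0.27

Variant Q is higher inside every user tenure stratum but Variant A is higher in aggregate. Whether to stratify depends on how user tenure relates to the variant.
User tenure is downstream of the variant. One should not condition on a consequence of treatment, so the overall rates are the right comparison.
So P(outcome | do(Variant A)) is just the pooled rate for Variant A: 217/800 = 0.271.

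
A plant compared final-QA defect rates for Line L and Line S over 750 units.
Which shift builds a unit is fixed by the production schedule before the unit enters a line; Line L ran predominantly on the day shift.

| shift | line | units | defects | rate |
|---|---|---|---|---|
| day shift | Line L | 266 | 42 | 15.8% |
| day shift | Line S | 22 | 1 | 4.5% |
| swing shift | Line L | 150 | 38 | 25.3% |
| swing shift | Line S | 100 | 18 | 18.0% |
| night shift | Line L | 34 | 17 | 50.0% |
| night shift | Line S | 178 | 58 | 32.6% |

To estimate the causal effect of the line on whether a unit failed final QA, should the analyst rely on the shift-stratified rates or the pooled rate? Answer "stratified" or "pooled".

stratified

The stratified and pooled comparisons disagree (Line S wins within each shift; Line L wins overall), so the answer turns on the causal role of shift.
Shift differs across lines for reasons unrelated to any effect of the line itself, and it separately predicts the outcome — a classic confounder. We must compare within shift levels.
Within each level — day shift: 15.8% vs 4.5%; swing shift: 25.3% vs 18.0%; night shift: 50.0% vs 32.6% — Line S is lower every time.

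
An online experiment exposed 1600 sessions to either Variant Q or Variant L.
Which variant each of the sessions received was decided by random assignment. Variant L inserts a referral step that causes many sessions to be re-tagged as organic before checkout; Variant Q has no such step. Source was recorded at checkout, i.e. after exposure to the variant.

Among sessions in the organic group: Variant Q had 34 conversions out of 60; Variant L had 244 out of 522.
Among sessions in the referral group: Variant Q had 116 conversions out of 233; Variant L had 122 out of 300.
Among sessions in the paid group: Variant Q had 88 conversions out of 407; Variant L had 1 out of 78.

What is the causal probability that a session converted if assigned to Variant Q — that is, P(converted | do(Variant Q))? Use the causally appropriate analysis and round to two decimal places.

0.34

Traffic source is downstream of the variant. One should not condition on a consequence of treatment, so the overall rates are the right comparison.
So P(outcome | do(Variant Q)) is just the pooled rate for Variant Q: 238/700 = 0.340.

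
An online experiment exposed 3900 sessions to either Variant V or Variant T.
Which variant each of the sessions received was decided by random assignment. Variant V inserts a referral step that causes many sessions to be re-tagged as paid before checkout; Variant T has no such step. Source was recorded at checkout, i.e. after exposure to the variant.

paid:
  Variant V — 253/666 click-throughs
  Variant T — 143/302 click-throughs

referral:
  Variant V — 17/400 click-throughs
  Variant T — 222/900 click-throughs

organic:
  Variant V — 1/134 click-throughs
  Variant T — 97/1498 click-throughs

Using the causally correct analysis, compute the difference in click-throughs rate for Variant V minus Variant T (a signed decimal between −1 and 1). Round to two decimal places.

+0.05

The traffic source-specific comparison favours Variant T throughout, but the pooled figures favour Variant V. The question is whether to condition on traffic source.
The distribution of traffic source is itself part of what the variant does — it is an intermediate outcome. Holding it fixed would remove that part of the effect; the total effect is the pooled difference.
The causal difference is the pooled difference: 0.226 − 0.171 = +0.055.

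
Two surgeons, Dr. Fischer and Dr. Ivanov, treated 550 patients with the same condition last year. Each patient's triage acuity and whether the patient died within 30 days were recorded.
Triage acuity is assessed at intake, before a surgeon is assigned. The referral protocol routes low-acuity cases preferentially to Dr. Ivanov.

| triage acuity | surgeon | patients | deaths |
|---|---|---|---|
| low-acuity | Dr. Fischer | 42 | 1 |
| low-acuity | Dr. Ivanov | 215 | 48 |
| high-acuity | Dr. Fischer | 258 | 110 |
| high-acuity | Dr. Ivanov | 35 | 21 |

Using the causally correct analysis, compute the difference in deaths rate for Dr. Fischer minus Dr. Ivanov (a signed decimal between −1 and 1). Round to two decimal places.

-0.19

Dr. Fischer is lower inside every triage acuity stratum but Dr. Ivanov is lower in aggregate. Whether to stratify depends on how triage acuity relates to the surgeon.
Nothing the surgeon does changes triage acuity; the imbalance is an allocation artefact. With triage acuity also predicting the outcome, the pooled figure is confounded, and the within-stratum comparison is the causal one.
Adjusting over the population distribution of triage acuity: 0.467·(0.024−0.223) + 0.533·(0.426−0.600) = -0.186.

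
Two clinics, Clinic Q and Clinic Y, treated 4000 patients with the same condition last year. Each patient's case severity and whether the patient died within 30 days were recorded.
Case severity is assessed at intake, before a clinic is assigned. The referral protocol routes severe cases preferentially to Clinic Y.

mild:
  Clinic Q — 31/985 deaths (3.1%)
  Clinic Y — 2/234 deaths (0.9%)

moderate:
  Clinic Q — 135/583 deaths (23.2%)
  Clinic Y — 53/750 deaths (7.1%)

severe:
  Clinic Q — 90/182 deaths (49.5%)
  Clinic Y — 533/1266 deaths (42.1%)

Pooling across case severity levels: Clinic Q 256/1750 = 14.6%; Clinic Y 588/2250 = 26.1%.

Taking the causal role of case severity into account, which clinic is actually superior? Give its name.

The imbalance in case severity arose from how patients were allocated, not from anything the clinic did; and case severity independently affects the outcome. The pooled gap is confounded — condition on case severity.
Within each level — mild: 3.1% vs 0.9%; moderate: 23.2% vs 7.1%; severe: 49.5% vs 42.1% — Clinic Y is lower every time.

Clinic Y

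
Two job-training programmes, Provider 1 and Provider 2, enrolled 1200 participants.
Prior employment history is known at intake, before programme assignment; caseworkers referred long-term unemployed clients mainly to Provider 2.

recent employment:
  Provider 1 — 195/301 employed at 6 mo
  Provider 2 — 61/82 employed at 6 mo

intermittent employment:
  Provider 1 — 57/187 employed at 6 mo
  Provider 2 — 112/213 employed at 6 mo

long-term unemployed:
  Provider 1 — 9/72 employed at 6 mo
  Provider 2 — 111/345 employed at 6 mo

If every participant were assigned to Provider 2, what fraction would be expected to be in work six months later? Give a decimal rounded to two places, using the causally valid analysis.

Within every prior employment history level Provider 2 has the higher rate, yet pooled Provider 1 does — Simpson's reversal.
Prior employment history satisfies the back-door criterion: it is not a descendant of the programme, and it blocks the spurious path from programme to outcome. Adjusting for it (i.e., using the within-prior employment history rates) gives the causal effect.
Standardising Provider 2 to the population prior employment history mix: 0.319·61/82 + 0.333·112/213 + 0.347·111/345 = 0.525.

0.52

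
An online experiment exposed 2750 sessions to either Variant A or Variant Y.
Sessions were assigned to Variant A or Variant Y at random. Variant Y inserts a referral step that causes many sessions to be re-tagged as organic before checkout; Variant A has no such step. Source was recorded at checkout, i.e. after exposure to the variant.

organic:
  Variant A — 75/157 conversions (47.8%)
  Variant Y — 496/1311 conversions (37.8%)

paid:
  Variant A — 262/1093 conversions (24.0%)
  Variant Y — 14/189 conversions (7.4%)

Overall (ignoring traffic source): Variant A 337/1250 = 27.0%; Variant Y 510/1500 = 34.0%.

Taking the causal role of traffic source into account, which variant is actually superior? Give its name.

Variant Y

The stratified and pooled comparisons disagree (Variant A wins within each traffic source; Variant Y wins overall), so the answer turns on the causal role of traffic source.
Traffic source here is a post-treatment variable shaped by the variant; conditioning on it would introduce bias rather than remove it. The overall comparison is the causal one.
Pooled: Variant A 27.0% vs Variant Y 34.0%; Variant Y is higher overall.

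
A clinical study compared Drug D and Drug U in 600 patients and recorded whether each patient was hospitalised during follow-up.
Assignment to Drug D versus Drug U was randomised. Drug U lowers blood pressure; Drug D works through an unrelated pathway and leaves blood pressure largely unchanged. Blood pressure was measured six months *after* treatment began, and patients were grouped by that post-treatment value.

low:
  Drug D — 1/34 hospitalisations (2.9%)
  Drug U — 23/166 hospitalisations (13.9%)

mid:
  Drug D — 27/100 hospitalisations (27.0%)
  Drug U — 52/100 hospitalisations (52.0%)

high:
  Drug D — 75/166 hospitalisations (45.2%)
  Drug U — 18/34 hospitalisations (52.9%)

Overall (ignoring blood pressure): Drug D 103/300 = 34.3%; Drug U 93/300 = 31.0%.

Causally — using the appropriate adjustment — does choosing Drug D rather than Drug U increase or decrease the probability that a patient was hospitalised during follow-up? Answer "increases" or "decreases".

increases

Drug D is lower inside every blood pressure stratum but Drug U is lower in aggregate. Whether to stratify depends on how blood pressure relates to the drug.
Blood pressure lies on the pathway drug → blood pressure → outcome, so adjusting for it blocks the indirect effect. For the total causal effect of drug, use the unadjusted pooled rates.
Pooled: Drug D 34.3% vs Drug U 31.0%; Drug U is lower overall.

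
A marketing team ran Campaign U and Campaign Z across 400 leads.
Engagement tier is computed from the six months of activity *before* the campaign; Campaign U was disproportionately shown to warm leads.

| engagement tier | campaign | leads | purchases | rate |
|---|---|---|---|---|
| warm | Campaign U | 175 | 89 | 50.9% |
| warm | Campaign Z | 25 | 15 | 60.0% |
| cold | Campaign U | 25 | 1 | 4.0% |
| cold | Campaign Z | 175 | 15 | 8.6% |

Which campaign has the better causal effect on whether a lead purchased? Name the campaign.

Campaign Z

Within every engagement tier level Campaign Z has the higher rate, yet pooled Campaign U does — Simpson's reversal.
Nothing the campaign does changes engagement tier; the imbalance is an allocation artefact. With engagement tier also predicting the outcome, the pooled figure is confounded, and the within-stratum comparison is the causal one.
Within each level — warm: 50.9% vs 60.0%; cold: 4.0% vs 8.6% — Campaign Z is higher every time.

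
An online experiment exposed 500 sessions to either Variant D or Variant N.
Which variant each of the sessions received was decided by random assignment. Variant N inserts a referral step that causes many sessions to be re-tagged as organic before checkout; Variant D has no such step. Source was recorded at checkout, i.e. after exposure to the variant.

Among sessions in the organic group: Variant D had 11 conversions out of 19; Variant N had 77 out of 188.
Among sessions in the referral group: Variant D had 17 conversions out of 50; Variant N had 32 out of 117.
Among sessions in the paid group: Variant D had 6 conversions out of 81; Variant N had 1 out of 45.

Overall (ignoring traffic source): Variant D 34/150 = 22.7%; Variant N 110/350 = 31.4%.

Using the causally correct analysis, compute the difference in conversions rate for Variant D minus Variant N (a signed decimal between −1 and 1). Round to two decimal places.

Stratifying would compare variants among sessions the variants themselves sorted into traffic source groups — a form of selection on an intermediate. The unconditioned pooled rates give the total causal effect.
The causal difference is the pooled difference: 0.227 − 0.314 = -0.088.

-0.09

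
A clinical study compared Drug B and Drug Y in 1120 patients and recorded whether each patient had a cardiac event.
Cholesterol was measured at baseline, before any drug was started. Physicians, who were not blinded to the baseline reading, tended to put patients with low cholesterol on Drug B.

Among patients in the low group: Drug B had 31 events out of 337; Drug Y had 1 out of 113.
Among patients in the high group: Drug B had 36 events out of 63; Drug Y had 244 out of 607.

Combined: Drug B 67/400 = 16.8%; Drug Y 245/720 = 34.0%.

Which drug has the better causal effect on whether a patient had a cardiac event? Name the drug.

Cholesterol satisfies the back-door criterion: it is not a descendant of the drug, and it blocks the spurious path from drug to outcome. Adjusting for it (i.e., using the within-cholesterol rates) gives the causal effect.
Within each level — low: 9.2% vs 0.9%; high: 57.1% vs 40.2% — Drug Y is lower every time.

Drug Y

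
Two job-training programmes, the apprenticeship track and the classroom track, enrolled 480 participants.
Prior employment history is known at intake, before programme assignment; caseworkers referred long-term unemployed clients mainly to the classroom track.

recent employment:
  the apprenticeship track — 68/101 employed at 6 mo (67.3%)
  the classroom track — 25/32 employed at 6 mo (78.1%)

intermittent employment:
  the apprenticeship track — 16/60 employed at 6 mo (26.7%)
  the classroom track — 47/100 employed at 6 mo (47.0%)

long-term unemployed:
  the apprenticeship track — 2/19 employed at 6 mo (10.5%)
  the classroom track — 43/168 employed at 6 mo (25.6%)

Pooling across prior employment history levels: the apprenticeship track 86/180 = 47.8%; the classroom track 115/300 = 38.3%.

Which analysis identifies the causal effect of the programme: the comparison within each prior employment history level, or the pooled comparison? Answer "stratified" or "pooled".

stratified

The stratified and pooled comparisons disagree (the classroom track wins within each prior employment history; the apprenticeship track wins overall), so the answer turns on the causal role of prior employment history.
Prior employment history is set before the programme has any effect — it is not caused by the programme — and it independently drives the outcome. That makes it a confounder, so the causal comparison is within prior employment history levels.
Within each level — recent employment: 67.3% vs 78.1%; intermittent employment: 26.7% vs 47.0%; long-term unemployed: 10.5% vs 25.6% — the classroom track is higher every time.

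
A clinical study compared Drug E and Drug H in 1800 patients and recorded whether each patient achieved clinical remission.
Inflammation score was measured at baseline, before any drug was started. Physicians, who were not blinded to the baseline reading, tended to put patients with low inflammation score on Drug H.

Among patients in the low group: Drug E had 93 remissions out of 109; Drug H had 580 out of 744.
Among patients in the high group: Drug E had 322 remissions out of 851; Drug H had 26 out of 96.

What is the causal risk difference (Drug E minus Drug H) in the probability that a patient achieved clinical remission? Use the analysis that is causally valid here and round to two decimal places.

+0.09

Drug E is higher inside every inflammation score stratum but Drug H is higher in aggregate. Whether to stratify depends on how inflammation score relates to the drug.
Inflammation score is set before the drug has any effect — it is not caused by the drug — and it independently drives the outcome. That makes it a confounder, so the causal comparison is within inflammation score levels.
Adjusting over the population distribution of inflammation score: 0.474·(0.853−0.780) + 0.526·(0.378−0.271) = +0.091.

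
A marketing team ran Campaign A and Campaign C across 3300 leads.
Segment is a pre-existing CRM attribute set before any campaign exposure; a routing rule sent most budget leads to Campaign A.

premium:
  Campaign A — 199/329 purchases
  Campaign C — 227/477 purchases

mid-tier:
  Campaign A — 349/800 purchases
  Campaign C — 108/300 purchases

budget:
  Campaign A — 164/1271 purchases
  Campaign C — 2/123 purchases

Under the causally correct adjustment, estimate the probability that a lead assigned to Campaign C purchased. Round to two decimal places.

Since customer segment is a pre-existing factor (not a product of the campaign) and it affects the outcome on its own, it is a confounder. The stratified rates, not the pooled rate, identify the causal effect.
Standardising Campaign C to the population customer segment mix: 0.244·227/477 + 0.333·108/300 + 0.422·2/123 = 0.243.

0.24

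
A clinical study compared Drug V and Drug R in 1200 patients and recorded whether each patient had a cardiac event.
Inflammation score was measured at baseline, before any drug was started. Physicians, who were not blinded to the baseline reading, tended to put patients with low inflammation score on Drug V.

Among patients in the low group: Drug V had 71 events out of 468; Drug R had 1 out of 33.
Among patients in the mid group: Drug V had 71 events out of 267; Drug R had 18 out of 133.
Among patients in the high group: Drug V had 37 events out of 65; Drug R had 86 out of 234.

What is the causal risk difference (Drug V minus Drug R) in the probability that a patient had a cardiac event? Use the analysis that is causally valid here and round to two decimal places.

+0.14

Inflammation score differs across drugs for reasons unrelated to any effect of the drug itself, and it separately predicts the outcome — a classic confounder. We must compare within inflammation score levels.
Adjusting over the population distribution of inflammation score: 0.417·(0.152−0.030) + 0.333·(0.266−0.135) + 0.249·(0.569−0.368) = +0.144.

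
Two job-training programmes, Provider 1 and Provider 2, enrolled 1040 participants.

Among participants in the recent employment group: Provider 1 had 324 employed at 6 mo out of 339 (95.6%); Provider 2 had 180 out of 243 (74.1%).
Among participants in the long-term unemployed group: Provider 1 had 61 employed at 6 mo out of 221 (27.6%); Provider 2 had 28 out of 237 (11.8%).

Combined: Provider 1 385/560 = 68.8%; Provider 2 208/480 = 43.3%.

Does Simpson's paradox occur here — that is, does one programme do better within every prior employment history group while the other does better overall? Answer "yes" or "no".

Within each prior employment history level (recent employment 95.6% vs 74.1%; long-term unemployed 27.6% vs 11.8%), Provider 1 has the higher rate every time. Pooled: 68.8% vs 43.3% — Provider 1 has the higher rate overall. They agree.

no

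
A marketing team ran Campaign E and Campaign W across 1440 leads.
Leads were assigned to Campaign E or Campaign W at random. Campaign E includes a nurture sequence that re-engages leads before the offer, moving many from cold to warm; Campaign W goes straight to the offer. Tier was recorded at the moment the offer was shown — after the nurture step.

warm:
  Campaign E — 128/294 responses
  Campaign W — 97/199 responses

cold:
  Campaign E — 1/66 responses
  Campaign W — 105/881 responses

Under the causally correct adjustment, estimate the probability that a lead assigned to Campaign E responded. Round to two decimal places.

0.36

The stratified and pooled comparisons disagree (Campaign W wins within each engagement tier; Campaign E wins overall), so the answer turns on the causal role of engagement tier.
Engagement tier here is a post-treatment variable shaped by the campaign; conditioning on it would introduce bias rather than remove it. The overall comparison is the causal one.
So P(outcome | do(Campaign E)) is just the pooled rate for Campaign E: 129/360 = 0.358.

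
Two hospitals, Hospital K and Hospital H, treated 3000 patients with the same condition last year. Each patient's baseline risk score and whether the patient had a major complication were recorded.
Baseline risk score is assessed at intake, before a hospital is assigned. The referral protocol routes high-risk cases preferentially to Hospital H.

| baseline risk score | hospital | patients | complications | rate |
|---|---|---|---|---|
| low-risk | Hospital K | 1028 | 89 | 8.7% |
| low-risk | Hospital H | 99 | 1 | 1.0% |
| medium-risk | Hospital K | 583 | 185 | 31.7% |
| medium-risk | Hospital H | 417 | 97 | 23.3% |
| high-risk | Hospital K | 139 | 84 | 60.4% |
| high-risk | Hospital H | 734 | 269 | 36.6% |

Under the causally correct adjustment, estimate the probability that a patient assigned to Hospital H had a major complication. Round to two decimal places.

The stratified and pooled comparisons disagree (Hospital H wins within each baseline risk score; Hospital K wins overall), so the answer turns on the causal role of baseline risk score.
Baseline risk score is set before the hospital has any effect — it is not caused by the hospital — and it independently drives the outcome. That makes it a confounder, so the causal comparison is within baseline risk score levels.
Standardising Hospital H to the population baseline risk score mix: 0.376·1/99 + 0.333·97/417 + 0.291·269/734 = 0.188.

0.19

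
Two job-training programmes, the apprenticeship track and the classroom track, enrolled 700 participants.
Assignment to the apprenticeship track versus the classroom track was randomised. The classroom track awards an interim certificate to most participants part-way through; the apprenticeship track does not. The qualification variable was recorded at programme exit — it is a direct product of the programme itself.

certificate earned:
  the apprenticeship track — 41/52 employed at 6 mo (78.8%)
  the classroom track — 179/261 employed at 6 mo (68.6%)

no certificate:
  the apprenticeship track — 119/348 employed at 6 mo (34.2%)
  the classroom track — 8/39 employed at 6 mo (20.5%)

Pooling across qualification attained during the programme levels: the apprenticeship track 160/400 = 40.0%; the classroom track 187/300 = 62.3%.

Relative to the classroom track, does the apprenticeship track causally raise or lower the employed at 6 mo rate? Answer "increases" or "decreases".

The stratified and pooled comparisons disagree (the apprenticeship track wins within each qualification attained during the programme; the classroom track wins overall), so the answer turns on the causal role of qualification attained during the programme.
Stratifying would compare programmes among participants the programmes themselves sorted into qualification attained during the programme groups — a form of selection on an intermediate. The unconditioned pooled rates give the total causal effect.
Pooled: the apprenticeship track 40.0% vs the classroom track 62.3%; the classroom track is higher overall.

decreases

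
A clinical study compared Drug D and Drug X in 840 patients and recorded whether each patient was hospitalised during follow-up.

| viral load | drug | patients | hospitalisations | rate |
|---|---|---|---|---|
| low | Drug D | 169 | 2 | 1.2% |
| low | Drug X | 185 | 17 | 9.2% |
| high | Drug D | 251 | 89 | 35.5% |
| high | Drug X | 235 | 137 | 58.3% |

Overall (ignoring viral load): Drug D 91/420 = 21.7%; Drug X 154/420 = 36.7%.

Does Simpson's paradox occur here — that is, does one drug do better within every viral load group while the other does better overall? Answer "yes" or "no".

no

Within each viral load level (low 1.2% vs 9.2%; high 35.5% vs 58.3%), Drug D has the lower rate every time. Pooled: 21.7% vs 36.7% — Drug D has the lower rate overall. They agree.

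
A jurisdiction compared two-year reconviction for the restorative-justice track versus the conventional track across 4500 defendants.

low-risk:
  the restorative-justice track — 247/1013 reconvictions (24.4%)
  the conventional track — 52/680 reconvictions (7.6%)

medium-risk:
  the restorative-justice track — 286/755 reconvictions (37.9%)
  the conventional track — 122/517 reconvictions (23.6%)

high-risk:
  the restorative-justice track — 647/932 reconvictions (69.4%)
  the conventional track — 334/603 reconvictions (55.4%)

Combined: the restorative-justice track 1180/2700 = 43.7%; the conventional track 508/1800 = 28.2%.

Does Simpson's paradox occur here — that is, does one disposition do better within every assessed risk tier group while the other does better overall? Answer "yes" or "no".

Within each assessed risk tier level (low-risk 24.4% vs 7.6%; medium-risk 37.9% vs 23.6%; high-risk 69.4% vs 55.4%), the conventional track has the lower rate every time. Pooled: 43.7% vs 28.2% — the conventional track has the lower rate overall. They agree.

no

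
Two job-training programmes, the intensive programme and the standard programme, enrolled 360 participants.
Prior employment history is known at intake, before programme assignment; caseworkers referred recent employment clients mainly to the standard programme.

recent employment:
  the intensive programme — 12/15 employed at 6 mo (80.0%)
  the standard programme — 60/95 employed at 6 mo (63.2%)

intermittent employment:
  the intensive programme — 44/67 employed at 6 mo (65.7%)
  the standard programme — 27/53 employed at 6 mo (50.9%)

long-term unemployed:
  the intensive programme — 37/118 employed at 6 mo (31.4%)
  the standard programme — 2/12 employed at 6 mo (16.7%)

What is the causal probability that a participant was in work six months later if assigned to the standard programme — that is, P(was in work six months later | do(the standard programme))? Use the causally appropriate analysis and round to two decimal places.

0.42

Within every prior employment history level the intensive programme has the higher rate, yet pooled the standard programme does — Simpson's reversal.
Prior employment history differs across programmes for reasons unrelated to any effect of the programme itself, and it separately predicts the outcome — a classic confounder. We must compare within prior employment history levels.
Standardising the standard programme to the population prior employment history mix: 0.306·60/95 + 0.333·27/53 + 0.361·2/12 = 0.423.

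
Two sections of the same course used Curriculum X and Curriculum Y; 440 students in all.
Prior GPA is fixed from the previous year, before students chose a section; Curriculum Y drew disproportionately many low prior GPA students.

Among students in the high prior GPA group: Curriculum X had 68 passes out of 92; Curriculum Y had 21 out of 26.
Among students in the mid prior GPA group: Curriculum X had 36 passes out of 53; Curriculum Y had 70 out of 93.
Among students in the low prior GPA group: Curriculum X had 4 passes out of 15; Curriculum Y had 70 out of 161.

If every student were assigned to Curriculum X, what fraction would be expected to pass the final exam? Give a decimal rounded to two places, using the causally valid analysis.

Within every prior GPA band level Curriculum Y has the higher rate, yet pooled Curriculum X does — Simpson's reversal.
Prior GPA band differs across teaching methods for reasons unrelated to any effect of the teaching method itself, and it separately predicts the outcome — a classic confounder. We must compare within prior GPA band levels.
Standardising Curriculum X to the population prior GPA band mix: 0.268·68/92 + 0.332·36/53 + 0.400·4/15 = 0.530.

0.53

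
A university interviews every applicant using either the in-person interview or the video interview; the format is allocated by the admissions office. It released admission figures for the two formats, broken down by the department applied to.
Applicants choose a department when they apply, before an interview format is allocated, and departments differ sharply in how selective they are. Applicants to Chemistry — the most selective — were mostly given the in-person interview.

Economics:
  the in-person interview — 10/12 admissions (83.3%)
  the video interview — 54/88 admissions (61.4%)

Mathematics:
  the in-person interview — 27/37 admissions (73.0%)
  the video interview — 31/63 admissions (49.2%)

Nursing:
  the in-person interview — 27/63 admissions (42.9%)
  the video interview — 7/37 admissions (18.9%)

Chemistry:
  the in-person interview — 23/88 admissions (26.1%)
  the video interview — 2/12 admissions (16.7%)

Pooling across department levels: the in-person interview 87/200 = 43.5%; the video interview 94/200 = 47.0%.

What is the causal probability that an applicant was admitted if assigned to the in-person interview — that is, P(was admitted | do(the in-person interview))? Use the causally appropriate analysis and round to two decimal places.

Here department is a common cause — it drives both which interview format a case falls under and the outcome. The crude comparison mixes populations; the stratum-specific rates are the causally relevant ones.
Standardising the in-person interview to the population department mix: 0.250·10/12 + 0.250·27/37 + 0.250·27/63 + 0.250·23/88 = 0.563.

0.56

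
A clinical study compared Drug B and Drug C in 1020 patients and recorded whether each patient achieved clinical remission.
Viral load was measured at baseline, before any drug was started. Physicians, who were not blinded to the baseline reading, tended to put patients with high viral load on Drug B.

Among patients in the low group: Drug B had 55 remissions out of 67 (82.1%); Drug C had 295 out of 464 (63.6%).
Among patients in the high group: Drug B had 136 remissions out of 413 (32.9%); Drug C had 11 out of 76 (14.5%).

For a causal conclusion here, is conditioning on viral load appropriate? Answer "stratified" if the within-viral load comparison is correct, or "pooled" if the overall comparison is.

stratified

Viral load is set before the drug has any effect — it is not caused by the drug — and it independently drives the outcome. That makes it a confounder, so the causal comparison is within viral load levels.
Within each level — low: 82.1% vs 63.6%; high: 32.9% vs 14.5% — Drug B is higher every time.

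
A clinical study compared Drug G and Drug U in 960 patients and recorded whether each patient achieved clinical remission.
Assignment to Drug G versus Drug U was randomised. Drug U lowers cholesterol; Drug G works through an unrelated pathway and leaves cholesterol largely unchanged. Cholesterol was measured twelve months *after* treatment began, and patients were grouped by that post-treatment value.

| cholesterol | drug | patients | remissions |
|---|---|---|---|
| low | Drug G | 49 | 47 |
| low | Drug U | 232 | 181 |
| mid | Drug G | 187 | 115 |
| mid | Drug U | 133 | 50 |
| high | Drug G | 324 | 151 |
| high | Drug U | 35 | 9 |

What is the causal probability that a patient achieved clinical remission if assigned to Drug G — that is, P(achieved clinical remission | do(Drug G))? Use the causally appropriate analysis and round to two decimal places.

Cholesterol here is a post-treatment variable shaped by the drug; conditioning on it would introduce bias rather than remove it. The overall comparison is the causal one.
So P(outcome | do(Drug G)) is just the pooled rate for Drug G: 313/560 = 0.559.

0.56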